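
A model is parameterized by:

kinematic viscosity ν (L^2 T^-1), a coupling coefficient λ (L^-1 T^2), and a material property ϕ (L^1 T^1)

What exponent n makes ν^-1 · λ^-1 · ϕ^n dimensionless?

1

Balance the L exponent: (1)·n from ϕ, plus −(2) − (-1) = -1 from the rest, must sum to zero.
n − 1 = 0, so n = 1.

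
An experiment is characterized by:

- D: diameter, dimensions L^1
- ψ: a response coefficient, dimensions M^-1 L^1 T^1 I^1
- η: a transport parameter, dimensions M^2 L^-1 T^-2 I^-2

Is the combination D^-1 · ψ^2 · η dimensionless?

yes

Sum the exponent of each base dimension across the product:
  M: −[D]_M + 2·[ψ]_M + [η]_M = −(0) + 2·(-1) + (2) = 0
  L: −[D]_L + 2·[ψ]_L + [η]_L = −(1) + 2·(1) + (-1) = 0
  T: −[D]_T + 2·[ψ]_T + [η]_T = −(0) + 2·(1) + (-2) = 0
  I: −[D]_I + 2·[ψ]_I + [η]_I = −(0) + 2·(1) + (-2) = 0
All base exponents vanish — dimensionless.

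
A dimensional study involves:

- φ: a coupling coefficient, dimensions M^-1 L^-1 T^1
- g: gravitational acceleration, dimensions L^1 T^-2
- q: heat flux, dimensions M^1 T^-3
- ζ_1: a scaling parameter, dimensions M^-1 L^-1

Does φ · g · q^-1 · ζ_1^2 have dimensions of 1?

no

Sum the exponent of each base dimension across the product:
  M: [φ]_M + [g]_M − [q]_M + 2·[ζ_1]_M = (-1) + (0) − (1) + 2·(-1) = -4
  L: [φ]_L + [g]_L − [q]_L + 2·[ζ_1]_L = (-1) + (1) − (0) + 2·(-1) = -2
  T: [φ]_T + [g]_T − [q]_T + 2·[ζ_1]_T = (1) + (-2) − (-3) + 2·(0) = 2
Net dimensions [M⁻⁴ L⁻² T²] ≠ [1] — not dimensionless.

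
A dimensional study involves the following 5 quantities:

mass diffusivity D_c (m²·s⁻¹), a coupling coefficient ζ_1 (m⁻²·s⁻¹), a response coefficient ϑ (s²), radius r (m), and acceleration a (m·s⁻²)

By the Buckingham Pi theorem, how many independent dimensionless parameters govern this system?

There are 5 variables and 2 base dimensions (L, T).
The dimension matrix has rank 2.
Independent dimensionless groups: 5 − 2 = 3.

3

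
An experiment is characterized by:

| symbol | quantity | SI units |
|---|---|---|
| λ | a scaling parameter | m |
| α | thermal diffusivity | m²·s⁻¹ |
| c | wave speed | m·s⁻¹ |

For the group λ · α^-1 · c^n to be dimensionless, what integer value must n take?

Balance the L exponent: (1)·n from c, plus (1) − (2) = -1 from the rest, must sum to zero.
n − 1 = 0, so n = 1.

1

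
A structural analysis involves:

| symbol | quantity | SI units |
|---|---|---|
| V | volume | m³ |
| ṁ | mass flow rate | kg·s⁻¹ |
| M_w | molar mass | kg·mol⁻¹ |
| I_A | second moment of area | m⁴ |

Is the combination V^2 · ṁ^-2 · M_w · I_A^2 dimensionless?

Sum the exponent of each base dimension across the product:
  M: 2·[V]_M − 2·[ṁ]_M + [M_w]_M + 2·[I_A]_M = 2·(0) − 2·(1) + (1) + 2·(0) = -1
  L: 2·[V]_L − 2·[ṁ]_L + [M_w]_L + 2·[I_A]_L = 2·(3) − 2·(0) + (0) + 2·(4) = 14
  T: 2·[V]_T − 2·[ṁ]_T + [M_w]_T + 2·[I_A]_T = 2·(0) − 2·(-1) + (0) + 2·(0) = 2
  N: 2·[V]_N − 2·[ṁ]_N + [M_w]_N + 2·[I_A]_N = 2·(0) − 2·(0) + (-1) + 2·(0) = -1
Net dimensions [M⁻¹ L¹⁴ T² N⁻¹] ≠ [1] — not dimensionless.

no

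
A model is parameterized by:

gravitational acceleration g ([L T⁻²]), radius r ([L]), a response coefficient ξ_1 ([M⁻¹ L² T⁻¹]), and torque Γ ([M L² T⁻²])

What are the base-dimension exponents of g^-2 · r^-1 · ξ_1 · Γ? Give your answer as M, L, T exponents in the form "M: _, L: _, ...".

Collect each base-dimension exponent across the product:
  M: −2·(0) − (0) + (-1) + (1) = 0
  L: −2·(1) − (1) + (2) + (2) = 1
  T: −2·(-2) − (0) + (-1) + (-2) = 1
So the dimensions are [L T].

M: 0, L: 1, T: 1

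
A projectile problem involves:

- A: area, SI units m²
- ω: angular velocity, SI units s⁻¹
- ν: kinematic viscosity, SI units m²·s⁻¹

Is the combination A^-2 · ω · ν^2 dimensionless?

Sum the exponent of each base dimension across the product:
  L: −2·[A]_L + [ω]_L + 2·[ν]_L = −2·(2) + (0) + 2·(2) = 0
  T: −2·[A]_T + [ω]_T + 2·[ν]_T = −2·(0) + (-1) + 2·(-1) = -3
Net dimensions [T⁻³] ≠ [1] — not dimensionless.

no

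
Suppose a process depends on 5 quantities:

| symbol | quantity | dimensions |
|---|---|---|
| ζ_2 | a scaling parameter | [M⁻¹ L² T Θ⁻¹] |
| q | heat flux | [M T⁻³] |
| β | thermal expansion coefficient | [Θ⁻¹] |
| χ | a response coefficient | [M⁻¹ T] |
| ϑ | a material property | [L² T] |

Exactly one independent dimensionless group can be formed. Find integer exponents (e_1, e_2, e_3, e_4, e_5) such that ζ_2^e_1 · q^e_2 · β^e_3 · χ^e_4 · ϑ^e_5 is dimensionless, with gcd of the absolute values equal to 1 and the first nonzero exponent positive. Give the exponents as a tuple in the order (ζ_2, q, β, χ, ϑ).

(2, -1, -2, -3, -2)

M: e_1·(-1) + e_2·(1) + e_3·(0) + e_4·(-1) + e_5·(0) = 0
L: e_1·(2) + e_2·(0) + e_3·(0) + e_4·(0) + e_5·(2) = 0
T: e_1·(1) + e_2·(-3) + e_3·(0) + e_4·(1) + e_5·(1) = 0
Θ: e_1·(-1) + e_2·(0) + e_3·(-1) + e_4·(0) + e_5·(0) = 0
Solving this homogeneous linear system for the smallest-integer solution (first nonzero entry positive) gives (2, -1, -2, -3, -2).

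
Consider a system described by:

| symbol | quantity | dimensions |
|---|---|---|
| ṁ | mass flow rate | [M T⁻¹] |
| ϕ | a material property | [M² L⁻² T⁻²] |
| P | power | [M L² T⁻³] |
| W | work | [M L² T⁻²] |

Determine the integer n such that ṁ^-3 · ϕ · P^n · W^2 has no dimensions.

-1

Balance the M exponent: (1)·n from P, plus −3·(1) + (2) + 2·(1) = 1 from the rest, must sum to zero.
n + 1 = 0, so n = -1.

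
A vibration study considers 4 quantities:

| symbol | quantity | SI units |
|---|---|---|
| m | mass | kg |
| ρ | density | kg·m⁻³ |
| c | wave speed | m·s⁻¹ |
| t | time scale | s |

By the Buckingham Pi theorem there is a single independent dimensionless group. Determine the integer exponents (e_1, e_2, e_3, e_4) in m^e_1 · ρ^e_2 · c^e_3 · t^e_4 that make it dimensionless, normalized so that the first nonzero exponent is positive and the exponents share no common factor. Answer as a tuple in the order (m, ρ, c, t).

(1, -1, -3, -3)

M: e_1·(1) + e_2·(1) + e_3·(0) + e_4·(0) = 0
L: e_1·(0) + e_2·(-3) + e_3·(1) + e_4·(0) = 0
T: e_1·(0) + e_2·(0) + e_3·(-1) + e_4·(1) = 0
Solving this homogeneous linear system for the smallest-integer solution (first nonzero entry positive) gives (1, -1, -3, -3).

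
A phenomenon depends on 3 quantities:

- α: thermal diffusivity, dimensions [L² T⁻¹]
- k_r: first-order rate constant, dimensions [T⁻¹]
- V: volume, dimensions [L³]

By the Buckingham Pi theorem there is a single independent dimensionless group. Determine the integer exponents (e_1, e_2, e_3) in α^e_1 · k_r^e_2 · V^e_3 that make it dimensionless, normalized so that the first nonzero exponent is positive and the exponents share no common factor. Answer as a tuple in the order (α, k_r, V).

(3, -3, -2)

L: e_1·(2) + e_2·(0) + e_3·(3) = 0
T: e_1·(-1) + e_2·(-1) + e_3·(0) = 0
Solving this homogeneous linear system for the smallest-integer solution (first nonzero entry positive) gives (3, -3, -2).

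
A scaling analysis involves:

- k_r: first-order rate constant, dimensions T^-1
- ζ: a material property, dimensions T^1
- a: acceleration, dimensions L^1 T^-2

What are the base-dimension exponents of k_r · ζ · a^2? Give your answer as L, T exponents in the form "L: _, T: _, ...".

L: 2, T: -4

Collect each base-dimension exponent across the product:
  L: (0) + (0) + 2·(1) = 2
  T: (-1) + (1) + 2·(-2) = -4
So the dimensions are [L² T⁻⁴].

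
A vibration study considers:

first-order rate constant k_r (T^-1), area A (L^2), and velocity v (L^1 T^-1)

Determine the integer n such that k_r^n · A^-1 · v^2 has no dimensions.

Balance the T exponent: (-1)·n from k_r, plus −(0) + 2·(-1) = -2 from the rest, must sum to zero.
−n − 2 = 0, so n = -2.

-2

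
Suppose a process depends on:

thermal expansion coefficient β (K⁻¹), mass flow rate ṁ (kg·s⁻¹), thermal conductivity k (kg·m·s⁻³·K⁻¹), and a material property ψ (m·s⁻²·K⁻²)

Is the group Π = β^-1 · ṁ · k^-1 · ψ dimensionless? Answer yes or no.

yes

Sum the exponent of each base dimension across the product:
  M: −[β]_M + [ṁ]_M − [k]_M + [ψ]_M = −(0) + (1) − (1) + (0) = 0
  L: −[β]_L + [ṁ]_L − [k]_L + [ψ]_L = −(0) + (0) − (1) + (1) = 0
  T: −[β]_T + [ṁ]_T − [k]_T + [ψ]_T = −(0) + (-1) − (-3) + (-2) = 0
  Θ: −[β]_Θ + [ṁ]_Θ − [k]_Θ + [ψ]_Θ = −(-1) + (0) − (-1) + (-2) = 0
All base exponents vanish — dimensionless.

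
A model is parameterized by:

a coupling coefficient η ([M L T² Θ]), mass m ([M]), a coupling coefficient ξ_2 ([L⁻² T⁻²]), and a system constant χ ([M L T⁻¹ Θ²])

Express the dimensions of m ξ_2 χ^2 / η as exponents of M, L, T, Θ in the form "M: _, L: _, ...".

M: 2, L: -1, T: -6, Θ: 3

Collect each base-dimension exponent across the product:
  M: −(1) + (1) + (0) + 2·(1) = 2
  L: −(1) + (0) + (-2) + 2·(1) = -1
  T: −(2) + (0) + (-2) + 2·(-1) = -6
  Θ: −(1) + (0) + (0) + 2·(2) = 3
So the dimensions are [M² L⁻¹ T⁻⁶ Θ³].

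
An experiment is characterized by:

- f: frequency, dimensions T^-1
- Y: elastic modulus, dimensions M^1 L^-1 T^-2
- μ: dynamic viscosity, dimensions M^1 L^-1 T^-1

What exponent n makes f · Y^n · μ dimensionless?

Balance the M exponent: (1)·n from Y, plus (0) + (1) = 1 from the rest, must sum to zero.
n + 1 = 0, so n = -1.

-1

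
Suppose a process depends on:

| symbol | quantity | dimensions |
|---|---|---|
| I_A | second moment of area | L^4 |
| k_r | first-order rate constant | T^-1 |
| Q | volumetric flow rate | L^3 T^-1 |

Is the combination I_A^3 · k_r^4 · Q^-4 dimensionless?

yes

Sum the exponent of each base dimension across the product:
  M: 3·[I_A]_M + 4·[k_r]_M − 4·[Q]_M = 3·(0) + 4·(0) − 4·(0) = 0
  L: 3·[I_A]_L + 4·[k_r]_L − 4·[Q]_L = 3·(4) + 4·(0) − 4·(3) = 0
  T: 3·[I_A]_T + 4·[k_r]_T − 4·[Q]_T = 3·(0) + 4·(-1) − 4·(-1) = 0
All base exponents vanish — dimensionless.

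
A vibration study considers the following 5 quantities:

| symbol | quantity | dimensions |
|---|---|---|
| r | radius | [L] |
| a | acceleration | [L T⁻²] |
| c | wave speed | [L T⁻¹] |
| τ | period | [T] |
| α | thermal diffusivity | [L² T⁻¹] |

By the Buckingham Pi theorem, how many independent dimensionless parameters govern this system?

There are 5 variables and 2 base dimensions (L, T).
The dimension matrix has rank 2.
Independent dimensionless groups: 5 − 2 = 3.

3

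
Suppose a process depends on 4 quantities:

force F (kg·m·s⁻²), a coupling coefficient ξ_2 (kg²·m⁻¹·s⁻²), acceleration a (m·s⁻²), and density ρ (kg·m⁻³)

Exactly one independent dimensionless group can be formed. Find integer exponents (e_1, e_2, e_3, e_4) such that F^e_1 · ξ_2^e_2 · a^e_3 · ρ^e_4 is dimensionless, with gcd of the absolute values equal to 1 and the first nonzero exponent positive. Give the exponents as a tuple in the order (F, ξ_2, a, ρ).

(4, -3, -1, 2)

M: e_1·(1) + e_2·(2) + e_3·(0) + e_4·(1) = 0
L: e_1·(1) + e_2·(-1) + e_3·(1) + e_4·(-3) = 0
T: e_1·(-2) + e_2·(-2) + e_3·(-2) + e_4·(0) = 0
Solving this homogeneous linear system for the smallest-integer solution (first nonzero entry positive) gives (4, -3, -1, 2).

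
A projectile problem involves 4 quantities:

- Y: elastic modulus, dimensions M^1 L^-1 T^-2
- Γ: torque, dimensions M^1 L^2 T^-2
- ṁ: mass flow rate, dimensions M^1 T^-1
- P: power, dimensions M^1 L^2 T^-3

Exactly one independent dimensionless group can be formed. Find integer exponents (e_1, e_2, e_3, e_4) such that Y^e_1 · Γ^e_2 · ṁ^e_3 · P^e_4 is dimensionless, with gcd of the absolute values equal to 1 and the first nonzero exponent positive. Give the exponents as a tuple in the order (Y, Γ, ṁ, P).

M: e_1·(1) + e_2·(1) + e_3·(1) + e_4·(1) = 0
L: e_1·(-1) + e_2·(2) + e_3·(0) + e_4·(2) = 0
T: e_1·(-2) + e_2·(-2) + e_3·(-1) + e_4·(-3) = 0
Solving this homogeneous linear system for the smallest-integer solution (first nonzero entry positive) gives (2, 4, -3, -3).

(2, 4, -3, -3)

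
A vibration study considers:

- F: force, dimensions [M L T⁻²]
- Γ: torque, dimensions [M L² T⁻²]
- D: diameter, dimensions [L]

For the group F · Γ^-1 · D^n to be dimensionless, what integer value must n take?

Balance the L exponent: (1)·n from D, plus (1) − (2) = -1 from the rest, must sum to zero.
n − 1 = 0, so n = 1.

1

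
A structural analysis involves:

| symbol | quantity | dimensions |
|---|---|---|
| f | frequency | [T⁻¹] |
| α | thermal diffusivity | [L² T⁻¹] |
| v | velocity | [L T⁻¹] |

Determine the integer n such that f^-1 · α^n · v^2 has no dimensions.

-1

Balance the L exponent: (2)·n from α, plus −(0) + 2·(1) = 2 from the rest, must sum to zero.
2n + 2 = 0, so n = -1.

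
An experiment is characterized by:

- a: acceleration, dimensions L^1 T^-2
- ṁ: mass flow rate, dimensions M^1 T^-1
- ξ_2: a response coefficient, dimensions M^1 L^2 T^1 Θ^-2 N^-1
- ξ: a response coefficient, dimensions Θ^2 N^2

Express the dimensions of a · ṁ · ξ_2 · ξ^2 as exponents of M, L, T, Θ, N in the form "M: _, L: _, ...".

M: 2, L: 3, T: -2, Θ: 2, N: 3

Collect each base-dimension exponent across the product:
  M: (0) + (1) + (1) + 2·(0) = 2
  L: (1) + (0) + (2) + 2·(0) = 3
  T: (-2) + (-1) + (1) + 2·(0) = -2
  Θ: (0) + (0) + (-2) + 2·(2) = 2
  N: (0) + (0) + (-1) + 2·(2) = 3
So the dimensions are [M² L³ T⁻² Θ² N³].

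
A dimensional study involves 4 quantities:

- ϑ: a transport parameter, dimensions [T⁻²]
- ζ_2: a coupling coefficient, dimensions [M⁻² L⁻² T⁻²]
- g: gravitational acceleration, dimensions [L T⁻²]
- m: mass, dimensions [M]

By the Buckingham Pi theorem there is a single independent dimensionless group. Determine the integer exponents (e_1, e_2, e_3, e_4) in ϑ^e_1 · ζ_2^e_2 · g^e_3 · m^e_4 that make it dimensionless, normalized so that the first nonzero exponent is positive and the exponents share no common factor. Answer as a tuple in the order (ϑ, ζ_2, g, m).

M: e_1·(0) + e_2·(-2) + e_3·(0) + e_4·(1) = 0
L: e_1·(0) + e_2·(-2) + e_3·(1) + e_4·(0) = 0
T: e_1·(-2) + e_2·(-2) + e_3·(-2) + e_4·(0) = 0
Solving this homogeneous linear system for the smallest-integer solution (first nonzero entry positive) gives (3, -1, -2, -2).

(3, -1, -2, -2)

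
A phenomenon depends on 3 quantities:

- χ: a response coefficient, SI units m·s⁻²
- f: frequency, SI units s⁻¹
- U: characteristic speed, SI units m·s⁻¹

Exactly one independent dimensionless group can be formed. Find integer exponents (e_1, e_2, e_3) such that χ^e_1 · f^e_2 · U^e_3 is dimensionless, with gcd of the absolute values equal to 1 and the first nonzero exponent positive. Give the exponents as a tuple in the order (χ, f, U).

L: e_1·(1) + e_2·(0) + e_3·(1) = 0
T: e_1·(-2) + e_2·(-1) + e_3·(-1) = 0
Solving this homogeneous linear system for the smallest-integer solution (first nonzero entry positive) gives (1, -1, -1).

(1, -1, -1)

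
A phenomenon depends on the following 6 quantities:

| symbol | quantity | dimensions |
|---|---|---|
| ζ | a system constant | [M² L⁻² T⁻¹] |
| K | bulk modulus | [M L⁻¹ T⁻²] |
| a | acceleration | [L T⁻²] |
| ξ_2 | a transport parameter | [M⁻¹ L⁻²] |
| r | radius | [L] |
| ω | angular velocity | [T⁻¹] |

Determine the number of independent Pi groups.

There are 6 variables and 3 base dimensions (M, L, T).
The dimension matrix has rank 3.
Independent dimensionless groups: 6 − 3 = 3.

3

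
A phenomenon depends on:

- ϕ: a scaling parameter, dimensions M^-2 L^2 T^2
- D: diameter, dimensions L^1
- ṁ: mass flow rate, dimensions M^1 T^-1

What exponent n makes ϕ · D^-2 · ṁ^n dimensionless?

Balance the M exponent: (1)·n from ṁ, plus (-2) − 2·(0) = -2 from the rest, must sum to zero.
n − 2 = 0, so n = 2.

2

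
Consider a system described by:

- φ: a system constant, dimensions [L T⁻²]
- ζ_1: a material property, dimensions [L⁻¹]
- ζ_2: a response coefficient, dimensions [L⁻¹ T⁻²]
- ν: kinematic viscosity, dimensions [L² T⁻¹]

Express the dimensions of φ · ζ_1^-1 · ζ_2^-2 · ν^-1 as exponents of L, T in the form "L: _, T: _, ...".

L: 2, T: 3

Collect each base-dimension exponent across the product:
  L: (1) − (-1) − 2·(-1) − (2) = 2
  T: (-2) − (0) − 2·(-2) − (-1) = 3
So the dimensions are [L² T³].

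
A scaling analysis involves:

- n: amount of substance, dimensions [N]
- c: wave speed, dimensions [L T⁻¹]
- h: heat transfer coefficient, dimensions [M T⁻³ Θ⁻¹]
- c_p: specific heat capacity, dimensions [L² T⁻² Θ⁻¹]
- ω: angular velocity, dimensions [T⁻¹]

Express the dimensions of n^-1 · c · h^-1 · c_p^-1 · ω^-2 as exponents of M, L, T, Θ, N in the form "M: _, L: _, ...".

M: -1, L: -1, T: 6, Θ: 2, N: -1

Collect each base-dimension exponent across the product:
  M: −(0) + (0) − (1) − (0) − 2·(0) = -1
  L: −(0) + (1) − (0) − (2) − 2·(0) = -1
  T: −(0) + (-1) − (-3) − (-2) − 2·(-1) = 6
  Θ: −(0) + (0) − (-1) − (-1) − 2·(0) = 2
  N: −(1) + (0) − (0) − (0) − 2·(0) = -1
So the dimensions are [M⁻¹ L⁻¹ T⁶ Θ² N⁻¹].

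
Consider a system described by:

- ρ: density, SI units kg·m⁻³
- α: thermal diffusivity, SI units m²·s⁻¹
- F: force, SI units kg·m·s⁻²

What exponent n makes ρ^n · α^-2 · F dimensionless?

Balance the M exponent: (1)·n from ρ, plus −2·(0) + (1) = 1 from the rest, must sum to zero.
n + 1 = 0, so n = -1.

-1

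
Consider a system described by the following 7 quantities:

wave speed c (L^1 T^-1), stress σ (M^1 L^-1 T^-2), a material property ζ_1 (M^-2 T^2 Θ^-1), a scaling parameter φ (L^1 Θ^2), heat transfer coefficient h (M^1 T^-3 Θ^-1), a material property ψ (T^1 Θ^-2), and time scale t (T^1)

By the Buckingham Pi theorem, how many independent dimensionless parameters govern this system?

3

There are 7 variables and 4 base dimensions (M, L, T, Θ).
The dimension matrix has rank 4.
Independent dimensionless groups: 7 − 4 = 3.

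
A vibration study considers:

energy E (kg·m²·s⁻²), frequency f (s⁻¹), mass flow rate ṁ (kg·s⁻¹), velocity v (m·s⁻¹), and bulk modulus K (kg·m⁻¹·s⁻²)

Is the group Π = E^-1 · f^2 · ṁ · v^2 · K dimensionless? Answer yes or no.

no

Sum the exponent of each base dimension across the product:
  M: −[E]_M + 2·[f]_M + [ṁ]_M + 2·[v]_M + [K]_M = −(1) + 2·(0) + (1) + 2·(0) + (1) = 1
  L: −[E]_L + 2·[f]_L + [ṁ]_L + 2·[v]_L + [K]_L = −(2) + 2·(0) + (0) + 2·(1) + (-1) = -1
  T: −[E]_T + 2·[f]_T + [ṁ]_T + 2·[v]_T + [K]_T = −(-2) + 2·(-1) + (-1) + 2·(-1) + (-2) = -5
Net dimensions [M L⁻¹ T⁻⁵] ≠ [1] — not dimensionless.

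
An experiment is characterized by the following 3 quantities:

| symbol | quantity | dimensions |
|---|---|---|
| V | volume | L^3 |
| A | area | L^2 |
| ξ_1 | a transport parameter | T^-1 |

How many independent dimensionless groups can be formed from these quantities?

1

There are 3 variables and 2 base dimensions (L, T).
The dimension matrix has rank 2.
Independent dimensionless groups: 3 − 2 = 1.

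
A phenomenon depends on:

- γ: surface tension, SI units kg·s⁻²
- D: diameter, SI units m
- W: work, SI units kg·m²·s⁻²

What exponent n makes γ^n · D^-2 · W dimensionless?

Balance the M exponent: (1)·n from γ, plus −2·(0) + (1) = 1 from the rest, must sum to zero.
n + 1 = 0, so n = -1.

-1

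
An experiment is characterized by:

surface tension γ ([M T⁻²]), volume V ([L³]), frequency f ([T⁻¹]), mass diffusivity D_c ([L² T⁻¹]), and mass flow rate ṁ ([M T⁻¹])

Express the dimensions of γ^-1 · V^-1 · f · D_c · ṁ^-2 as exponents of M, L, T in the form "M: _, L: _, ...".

Collect each base-dimension exponent across the product:
  M: −(1) − (0) + (0) + (0) − 2·(1) = -3
  L: −(0) − (3) + (0) + (2) − 2·(0) = -1
  T: −(-2) − (0) + (-1) + (-1) − 2·(-1) = 2
So the dimensions are [M⁻³ L⁻¹ T²].

M: -3, L: -1, T: 2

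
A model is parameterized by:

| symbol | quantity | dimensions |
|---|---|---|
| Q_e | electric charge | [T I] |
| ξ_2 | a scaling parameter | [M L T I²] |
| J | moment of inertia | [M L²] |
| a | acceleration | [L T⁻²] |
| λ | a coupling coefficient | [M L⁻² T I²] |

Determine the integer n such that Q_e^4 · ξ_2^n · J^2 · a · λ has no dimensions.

Balance the M exponent: (1)·n from ξ_2, plus 4·(0) + 2·(1) + (0) + (1) = 3 from the rest, must sum to zero.
n + 3 = 0, so n = -3.

-3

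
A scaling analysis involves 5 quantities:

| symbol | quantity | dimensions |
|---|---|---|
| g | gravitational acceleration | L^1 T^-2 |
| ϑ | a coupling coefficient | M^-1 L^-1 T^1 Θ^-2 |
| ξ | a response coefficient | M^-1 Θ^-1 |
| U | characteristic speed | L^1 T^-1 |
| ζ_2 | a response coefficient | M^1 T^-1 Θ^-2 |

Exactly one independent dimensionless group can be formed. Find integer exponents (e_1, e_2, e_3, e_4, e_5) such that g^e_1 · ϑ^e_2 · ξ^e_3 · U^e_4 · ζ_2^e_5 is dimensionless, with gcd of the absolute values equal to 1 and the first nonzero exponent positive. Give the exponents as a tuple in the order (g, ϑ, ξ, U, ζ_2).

(1, 3, -4, 2, -1)

M: e_1·(0) + e_2·(-1) + e_3·(-1) + e_4·(0) + e_5·(1) = 0
L: e_1·(1) + e_2·(-1) + e_3·(0) + e_4·(1) + e_5·(0) = 0
T: e_1·(-2) + e_2·(1) + e_3·(0) + e_4·(-1) + e_5·(-1) = 0
Θ: e_1·(0) + e_2·(-2) + e_3·(-1) + e_4·(0) + e_5·(-2) = 0
Solving this homogeneous linear system for the smallest-integer solution (first nonzero entry positive) gives (1, 3, -4, 2, -1).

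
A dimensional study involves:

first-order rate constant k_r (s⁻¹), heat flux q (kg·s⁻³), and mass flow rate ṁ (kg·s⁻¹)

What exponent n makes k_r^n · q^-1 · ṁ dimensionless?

2

Balance the T exponent: (-1)·n from k_r, plus −(-3) + (-1) = 2 from the rest, must sum to zero.
−n + 2 = 0, so n = 2.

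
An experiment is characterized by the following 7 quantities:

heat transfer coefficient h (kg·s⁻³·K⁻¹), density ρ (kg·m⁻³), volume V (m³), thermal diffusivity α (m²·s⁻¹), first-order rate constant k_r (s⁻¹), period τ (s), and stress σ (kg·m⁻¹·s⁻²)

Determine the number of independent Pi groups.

3

There are 7 variables and 4 base dimensions (M, L, T, Θ).
The dimension matrix has rank 4.
Independent dimensionless groups: 7 − 4 = 3.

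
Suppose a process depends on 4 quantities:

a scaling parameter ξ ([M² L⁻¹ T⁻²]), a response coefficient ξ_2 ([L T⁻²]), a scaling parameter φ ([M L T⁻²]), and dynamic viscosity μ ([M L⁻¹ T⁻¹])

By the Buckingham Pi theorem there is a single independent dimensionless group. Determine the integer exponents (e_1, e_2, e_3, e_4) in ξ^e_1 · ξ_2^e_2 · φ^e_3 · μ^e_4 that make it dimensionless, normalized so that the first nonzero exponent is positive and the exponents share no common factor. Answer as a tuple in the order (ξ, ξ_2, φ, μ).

M: e_1·(2) + e_2·(0) + e_3·(1) + e_4·(1) = 0
L: e_1·(-1) + e_2·(1) + e_3·(1) + e_4·(-1) = 0
T: e_1·(-2) + e_2·(-2) + e_3·(-2) + e_4·(-1) = 0
Solving this homogeneous linear system for the smallest-integer solution (first nonzero entry positive) gives (3, 1, -2, -4).

(3, 1, -2, -4)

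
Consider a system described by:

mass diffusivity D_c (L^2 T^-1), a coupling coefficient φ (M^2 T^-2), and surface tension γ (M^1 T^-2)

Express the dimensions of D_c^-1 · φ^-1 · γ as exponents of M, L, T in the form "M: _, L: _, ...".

M: -1, L: -2, T: 1

Collect each base-dimension exponent across the product:
  M: −(0) − (2) + (1) = -1
  L: −(2) − (0) + (0) = -2
  T: −(-1) − (-2) + (-2) = 1
So the dimensions are [M⁻¹ L⁻² T].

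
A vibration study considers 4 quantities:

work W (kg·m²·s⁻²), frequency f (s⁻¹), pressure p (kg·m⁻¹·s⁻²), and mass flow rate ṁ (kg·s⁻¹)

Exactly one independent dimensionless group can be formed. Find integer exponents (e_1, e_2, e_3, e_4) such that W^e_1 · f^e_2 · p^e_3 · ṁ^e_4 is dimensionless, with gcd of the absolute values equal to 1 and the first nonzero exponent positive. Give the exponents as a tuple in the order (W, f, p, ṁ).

M: e_1·(1) + e_2·(0) + e_3·(1) + e_4·(1) = 0
L: e_1·(2) + e_2·(0) + e_3·(-1) + e_4·(0) = 0
T: e_1·(-2) + e_2·(-1) + e_3·(-2) + e_4·(-1) = 0
Solving this homogeneous linear system for the smallest-integer solution (first nonzero entry positive) gives (1, -3, 2, -3).

(1, -3, 2, -3)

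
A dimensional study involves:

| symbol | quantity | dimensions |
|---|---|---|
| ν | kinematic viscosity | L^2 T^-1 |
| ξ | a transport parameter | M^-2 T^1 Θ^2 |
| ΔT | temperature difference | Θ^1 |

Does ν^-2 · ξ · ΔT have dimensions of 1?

no

Sum the exponent of each base dimension across the product:
  M: −2·[ν]_M + [ξ]_M + [ΔT]_M = −2·(0) + (-2) + (0) = -2
  L: −2·[ν]_L + [ξ]_L + [ΔT]_L = −2·(2) + (0) + (0) = -4
  T: −2·[ν]_T + [ξ]_T + [ΔT]_T = −2·(-1) + (1) + (0) = 3
  Θ: −2·[ν]_Θ + [ξ]_Θ + [ΔT]_Θ = −2·(0) + (2) + (1) = 3
Net dimensions [M⁻² L⁻⁴ T³ Θ³] ≠ [1] — not dimensionless.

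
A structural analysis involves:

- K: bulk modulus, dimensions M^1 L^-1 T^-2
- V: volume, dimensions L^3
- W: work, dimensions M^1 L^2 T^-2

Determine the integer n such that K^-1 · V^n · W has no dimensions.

-1

Balance the L exponent: (3)·n from V, plus −(-1) + (2) = 3 from the rest, must sum to zero.
3n + 3 = 0, so n = -1.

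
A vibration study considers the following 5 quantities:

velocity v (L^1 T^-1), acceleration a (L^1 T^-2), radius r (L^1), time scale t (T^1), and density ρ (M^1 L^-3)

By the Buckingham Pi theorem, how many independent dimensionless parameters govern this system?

There are 5 variables and 3 base dimensions (M, L, T).
The dimension matrix has rank 3.
Independent dimensionless groups: 5 − 3 = 2.

2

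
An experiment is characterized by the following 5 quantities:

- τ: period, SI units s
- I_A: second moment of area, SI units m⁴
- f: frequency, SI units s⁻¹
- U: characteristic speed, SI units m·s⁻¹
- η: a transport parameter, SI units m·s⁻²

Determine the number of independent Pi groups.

There are 5 variables and 2 base dimensions (L, T).
The dimension matrix has rank 2.
Independent dimensionless groups: 5 − 2 = 3.

3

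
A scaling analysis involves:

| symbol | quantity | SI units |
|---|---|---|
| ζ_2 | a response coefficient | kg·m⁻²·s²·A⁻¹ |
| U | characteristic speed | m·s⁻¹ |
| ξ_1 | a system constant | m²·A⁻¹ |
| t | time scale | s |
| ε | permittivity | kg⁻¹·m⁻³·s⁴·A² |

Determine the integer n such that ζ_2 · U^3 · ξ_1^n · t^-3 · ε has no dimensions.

Balance the L exponent: (2)·n from ξ_1, plus (-2) + 3·(1) − 3·(0) + (-3) = -2 from the rest, must sum to zero.
2n − 2 = 0, so n = 1.

1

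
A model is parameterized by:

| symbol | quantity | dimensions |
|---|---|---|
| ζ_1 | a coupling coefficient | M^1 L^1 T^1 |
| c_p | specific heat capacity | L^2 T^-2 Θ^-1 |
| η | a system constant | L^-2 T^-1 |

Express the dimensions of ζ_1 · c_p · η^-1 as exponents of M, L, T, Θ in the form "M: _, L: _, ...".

M: 1, L: 5, T: 0, Θ: -1

Collect each base-dimension exponent across the product:
  M: (1) + (0) − (0) = 1
  L: (1) + (2) − (-2) = 5
  T: (1) + (-2) − (-1) = 0
  Θ: (0) + (-1) − (0) = -1
So the dimensions are [M L⁵ Θ⁻¹].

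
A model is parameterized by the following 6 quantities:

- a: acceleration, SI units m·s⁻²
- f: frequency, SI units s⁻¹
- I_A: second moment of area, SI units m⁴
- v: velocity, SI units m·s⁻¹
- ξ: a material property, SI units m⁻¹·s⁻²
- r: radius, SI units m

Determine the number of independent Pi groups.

4

There are 6 variables and 2 base dimensions (L, T).
The dimension matrix has rank 2.
Independent dimensionless groups: 6 − 2 = 4.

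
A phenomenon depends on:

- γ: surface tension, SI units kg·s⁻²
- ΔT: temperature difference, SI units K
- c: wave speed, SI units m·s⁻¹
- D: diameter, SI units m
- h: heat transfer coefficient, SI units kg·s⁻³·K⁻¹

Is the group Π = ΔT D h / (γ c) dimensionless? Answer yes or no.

Sum the exponent of each base dimension across the product:
  M: −[γ]_M + [ΔT]_M − [c]_M + [D]_M + [h]_M = −(1) + (0) − (0) + (0) + (1) = 0
  L: −[γ]_L + [ΔT]_L − [c]_L + [D]_L + [h]_L = −(0) + (0) − (1) + (1) + (0) = 0
  T: −[γ]_T + [ΔT]_T − [c]_T + [D]_T + [h]_T = −(-2) + (0) − (-1) + (0) + (-3) = 0
  Θ: −[γ]_Θ + [ΔT]_Θ − [c]_Θ + [D]_Θ + [h]_Θ = −(0) + (1) − (0) + (0) + (-1) = 0
All base exponents vanish — dimensionless.

yes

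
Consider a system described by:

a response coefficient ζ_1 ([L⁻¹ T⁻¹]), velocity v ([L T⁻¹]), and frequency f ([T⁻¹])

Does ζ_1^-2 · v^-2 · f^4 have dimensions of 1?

Sum the exponent of each base dimension across the product:
  L: −2·[ζ_1]_L − 2·[v]_L + 4·[f]_L = −2·(-1) − 2·(1) + 4·(0) = 0
  T: −2·[ζ_1]_T − 2·[v]_T + 4·[f]_T = −2·(-1) − 2·(-1) + 4·(-1) = 0
All base exponents vanish — dimensionless.

yes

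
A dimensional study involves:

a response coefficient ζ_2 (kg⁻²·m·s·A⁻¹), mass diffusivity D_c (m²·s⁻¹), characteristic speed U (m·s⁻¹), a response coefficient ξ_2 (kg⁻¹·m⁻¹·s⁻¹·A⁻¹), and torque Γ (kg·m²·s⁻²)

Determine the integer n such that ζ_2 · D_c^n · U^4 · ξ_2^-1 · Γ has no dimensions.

Balance the L exponent: (2)·n from D_c, plus (1) + 4·(1) − (-1) + (2) = 8 from the rest, must sum to zero.
2n + 8 = 0, so n = -4.

-4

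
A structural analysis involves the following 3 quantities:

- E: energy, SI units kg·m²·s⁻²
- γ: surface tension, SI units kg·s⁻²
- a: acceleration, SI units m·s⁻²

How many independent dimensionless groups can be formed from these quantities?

There are 3 variables and 3 base dimensions (M, L, T).
The dimension matrix has rank 3.
Independent dimensionless groups: 3 − 3 = 0.

0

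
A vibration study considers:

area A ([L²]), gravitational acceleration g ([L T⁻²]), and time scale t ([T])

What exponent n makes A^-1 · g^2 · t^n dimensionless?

Balance the T exponent: (1)·n from t, plus −(0) + 2·(-2) = -4 from the rest, must sum to zero.
n − 4 = 0, so n = 4.

4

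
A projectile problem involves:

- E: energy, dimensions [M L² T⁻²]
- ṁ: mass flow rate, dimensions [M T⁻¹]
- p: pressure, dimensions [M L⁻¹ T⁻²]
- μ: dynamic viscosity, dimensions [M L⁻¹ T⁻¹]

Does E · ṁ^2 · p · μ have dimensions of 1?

no

Sum the exponent of each base dimension across the product:
  M: [E]_M + 2·[ṁ]_M + [p]_M + [μ]_M = (1) + 2·(1) + (1) + (1) = 5
  L: [E]_L + 2·[ṁ]_L + [p]_L + [μ]_L = (2) + 2·(0) + (-1) + (-1) = 0
  T: [E]_T + 2·[ṁ]_T + [p]_T + [μ]_T = (-2) + 2·(-1) + (-2) + (-1) = -7
Net dimensions [M⁵ T⁻⁷] ≠ [1] — not dimensionless.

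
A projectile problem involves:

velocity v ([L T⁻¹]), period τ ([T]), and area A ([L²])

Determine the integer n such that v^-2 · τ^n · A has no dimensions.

Balance the T exponent: (1)·n from τ, plus −2·(-1) + (0) = 2 from the rest, must sum to zero.
n + 2 = 0, so n = -2.

-2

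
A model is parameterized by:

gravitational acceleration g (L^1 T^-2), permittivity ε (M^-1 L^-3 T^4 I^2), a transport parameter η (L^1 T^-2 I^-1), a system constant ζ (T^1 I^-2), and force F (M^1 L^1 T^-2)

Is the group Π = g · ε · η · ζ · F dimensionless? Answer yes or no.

no

Sum the exponent of each base dimension across the product:
  M: [g]_M + [ε]_M + [η]_M + [ζ]_M + [F]_M = (0) + (-1) + (0) + (0) + (1) = 0
  L: [g]_L + [ε]_L + [η]_L + [ζ]_L + [F]_L = (1) + (-3) + (1) + (0) + (1) = 0
  T: [g]_T + [ε]_T + [η]_T + [ζ]_T + [F]_T = (-2) + (4) + (-2) + (1) + (-2) = -1
  I: [g]_I + [ε]_I + [η]_I + [ζ]_I + [F]_I = (0) + (2) + (-1) + (-2) + (0) = -1
Net dimensions [T⁻¹ I⁻¹] ≠ [1] — not dimensionless.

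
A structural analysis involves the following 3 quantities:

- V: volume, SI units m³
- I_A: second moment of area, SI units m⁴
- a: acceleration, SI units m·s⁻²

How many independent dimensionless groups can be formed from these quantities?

There are 3 variables and 2 base dimensions (L, T).
The dimension matrix has rank 2.
Independent dimensionless groups: 3 − 2 = 1.

1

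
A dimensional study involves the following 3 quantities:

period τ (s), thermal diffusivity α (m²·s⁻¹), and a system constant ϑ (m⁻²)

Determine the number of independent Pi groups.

There are 3 variables and 2 base dimensions (L, T).
The dimension matrix has rank 2.
Independent dimensionless groups: 3 − 2 = 1.

1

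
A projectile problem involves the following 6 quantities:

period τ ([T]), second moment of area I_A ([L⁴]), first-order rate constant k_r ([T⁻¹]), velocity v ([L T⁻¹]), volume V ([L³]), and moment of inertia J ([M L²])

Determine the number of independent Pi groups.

3

There are 6 variables and 3 base dimensions (M, L, T).
The dimension matrix has rank 3.
Independent dimensionless groups: 6 − 3 = 3.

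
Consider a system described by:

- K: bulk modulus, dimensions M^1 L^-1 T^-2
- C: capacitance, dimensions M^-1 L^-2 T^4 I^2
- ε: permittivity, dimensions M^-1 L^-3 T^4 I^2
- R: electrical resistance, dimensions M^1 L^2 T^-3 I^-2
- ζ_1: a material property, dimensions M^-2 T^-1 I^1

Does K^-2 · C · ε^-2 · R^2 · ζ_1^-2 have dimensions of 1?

no

Sum the exponent of each base dimension across the product:
  M: −2·[K]_M + [C]_M − 2·[ε]_M + 2·[R]_M − 2·[ζ_1]_M = −2·(1) + (-1) − 2·(-1) + 2·(1) − 2·(-2) = 5
  L: −2·[K]_L + [C]_L − 2·[ε]_L + 2·[R]_L − 2·[ζ_1]_L = −2·(-1) + (-2) − 2·(-3) + 2·(2) − 2·(0) = 10
  T: −2·[K]_T + [C]_T − 2·[ε]_T + 2·[R]_T − 2·[ζ_1]_T = −2·(-2) + (4) − 2·(4) + 2·(-3) − 2·(-1) = -4
  I: −2·[K]_I + [C]_I − 2·[ε]_I + 2·[R]_I − 2·[ζ_1]_I = −2·(0) + (2) − 2·(2) + 2·(-2) − 2·(1) = -8
Net dimensions [M⁵ L¹⁰ T⁻⁴ I⁻⁸] ≠ [1] — not dimensionless.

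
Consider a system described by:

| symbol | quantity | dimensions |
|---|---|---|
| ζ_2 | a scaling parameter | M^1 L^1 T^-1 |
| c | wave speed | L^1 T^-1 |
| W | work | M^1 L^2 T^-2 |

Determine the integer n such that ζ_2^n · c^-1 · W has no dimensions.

Balance the M exponent: (1)·n from ζ_2, plus −(0) + (1) = 1 from the rest, must sum to zero.
n + 1 = 0, so n = -1.

-1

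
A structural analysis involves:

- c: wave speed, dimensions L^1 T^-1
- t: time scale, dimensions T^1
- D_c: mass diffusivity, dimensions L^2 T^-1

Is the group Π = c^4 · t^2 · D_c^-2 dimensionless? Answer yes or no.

Sum the exponent of each base dimension across the product:
  L: 4·[c]_L + 2·[t]_L − 2·[D_c]_L = 4·(1) + 2·(0) − 2·(2) = 0
  T: 4·[c]_T + 2·[t]_T − 2·[D_c]_T = 4·(-1) + 2·(1) − 2·(-1) = 0
All base exponents vanish — dimensionless.

yes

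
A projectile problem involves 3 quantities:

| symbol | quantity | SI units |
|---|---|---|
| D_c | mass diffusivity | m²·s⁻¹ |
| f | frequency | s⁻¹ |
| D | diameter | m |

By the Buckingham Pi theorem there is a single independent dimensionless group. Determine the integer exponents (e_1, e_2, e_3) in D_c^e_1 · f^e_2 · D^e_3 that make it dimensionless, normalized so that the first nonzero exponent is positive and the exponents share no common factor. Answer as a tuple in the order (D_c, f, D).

(1, -1, -2)

L: e_1·(2) + e_2·(0) + e_3·(1) = 0
T: e_1·(-1) + e_2·(-1) + e_3·(0) = 0
Solving this homogeneous linear system for the smallest-integer solution (first nonzero entry positive) gives (1, -1, -2).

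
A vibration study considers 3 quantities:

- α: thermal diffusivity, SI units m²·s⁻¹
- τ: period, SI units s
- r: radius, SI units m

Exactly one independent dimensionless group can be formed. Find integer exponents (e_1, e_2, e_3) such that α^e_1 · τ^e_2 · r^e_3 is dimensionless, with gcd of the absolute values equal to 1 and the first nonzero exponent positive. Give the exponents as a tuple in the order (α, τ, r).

L: e_1·(2) + e_2·(0) + e_3·(1) = 0
T: e_1·(-1) + e_2·(1) + e_3·(0) = 0
Solving this homogeneous linear system for the smallest-integer solution (first nonzero entry positive) gives (1, 1, -2).

(1, 1, -2)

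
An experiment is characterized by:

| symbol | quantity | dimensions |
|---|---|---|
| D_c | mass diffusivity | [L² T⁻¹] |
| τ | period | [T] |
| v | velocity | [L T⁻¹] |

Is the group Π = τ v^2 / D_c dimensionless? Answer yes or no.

yes

Sum the exponent of each base dimension across the product:
  M: −[D_c]_M + [τ]_M + 2·[v]_M = −(0) + (0) + 2·(0) = 0
  L: −[D_c]_L + [τ]_L + 2·[v]_L = −(2) + (0) + 2·(1) = 0
  T: −[D_c]_T + [τ]_T + 2·[v]_T = −(-1) + (1) + 2·(-1) = 0
  Θ: −[D_c]_Θ + [τ]_Θ + 2·[v]_Θ = −(0) + (0) + 2·(0) = 0
  N: −[D_c]_N + [τ]_N + 2·[v]_N = −(0) + (0) + 2·(0) = 0
All base exponents vanish — dimensionless.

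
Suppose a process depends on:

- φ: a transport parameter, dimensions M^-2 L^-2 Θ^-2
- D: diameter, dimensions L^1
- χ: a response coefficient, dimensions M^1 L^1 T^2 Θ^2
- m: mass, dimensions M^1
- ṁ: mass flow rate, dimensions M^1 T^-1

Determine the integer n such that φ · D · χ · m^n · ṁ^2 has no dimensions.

Balance the M exponent: (1)·n from m, plus (-2) + (0) + (1) + 2·(1) = 1 from the rest, must sum to zero.
n + 1 = 0, so n = -1.

-1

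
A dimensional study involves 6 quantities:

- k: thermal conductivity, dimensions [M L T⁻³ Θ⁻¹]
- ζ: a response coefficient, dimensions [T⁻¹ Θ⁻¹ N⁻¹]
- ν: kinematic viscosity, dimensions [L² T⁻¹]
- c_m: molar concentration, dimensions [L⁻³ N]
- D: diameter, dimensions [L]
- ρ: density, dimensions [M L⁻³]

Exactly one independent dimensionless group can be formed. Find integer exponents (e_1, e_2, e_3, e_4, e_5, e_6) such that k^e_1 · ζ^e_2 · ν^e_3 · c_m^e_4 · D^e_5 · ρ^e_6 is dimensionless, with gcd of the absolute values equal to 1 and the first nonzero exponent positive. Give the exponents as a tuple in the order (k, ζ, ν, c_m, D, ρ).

M: e_1·(1) + e_2·(0) + e_3·(0) + e_4·(0) + e_5·(0) + e_6·(1) = 0
L: e_1·(1) + e_2·(0) + e_3·(2) + e_4·(-3) + e_5·(1) + e_6·(-3) = 0
T: e_1·(-3) + e_2·(-1) + e_3·(-1) + e_4·(0) + e_5·(0) + e_6·(0) = 0
Θ: e_1·(-1) + e_2·(-1) + e_3·(0) + e_4·(0) + e_5·(0) + e_6·(0) = 0
N: e_1·(0) + e_2·(-1) + e_3·(0) + e_4·(1) + e_5·(0) + e_6·(0) = 0
Solving this homogeneous linear system for the smallest-integer solution (first nonzero entry positive) gives (1, -1, -2, -1, -3, -1).

(1, -1, -2, -1, -3, -1)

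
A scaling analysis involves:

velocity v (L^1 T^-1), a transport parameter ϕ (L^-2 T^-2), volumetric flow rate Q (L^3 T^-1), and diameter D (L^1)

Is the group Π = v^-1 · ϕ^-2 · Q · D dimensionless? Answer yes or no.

Sum the exponent of each base dimension across the product:
  L: −[v]_L − 2·[ϕ]_L + [Q]_L + [D]_L = −(1) − 2·(-2) + (3) + (1) = 7
  T: −[v]_T − 2·[ϕ]_T + [Q]_T + [D]_T = −(-1) − 2·(-2) + (-1) + (0) = 4
Net dimensions [L⁷ T⁴] ≠ [1] — not dimensionless.

no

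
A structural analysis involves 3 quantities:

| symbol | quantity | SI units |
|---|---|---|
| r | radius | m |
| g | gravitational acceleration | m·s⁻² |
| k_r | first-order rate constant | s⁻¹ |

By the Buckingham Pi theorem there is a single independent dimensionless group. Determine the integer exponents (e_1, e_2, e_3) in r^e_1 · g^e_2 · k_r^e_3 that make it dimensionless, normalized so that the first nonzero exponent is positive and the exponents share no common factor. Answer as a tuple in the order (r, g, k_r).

(1, -1, 2)

L: e_1·(1) + e_2·(1) + e_3·(0) = 0
T: e_1·(0) + e_2·(-2) + e_3·(-1) = 0
Solving this homogeneous linear system for the smallest-integer solution (first nonzero entry positive) gives (1, -1, 2).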